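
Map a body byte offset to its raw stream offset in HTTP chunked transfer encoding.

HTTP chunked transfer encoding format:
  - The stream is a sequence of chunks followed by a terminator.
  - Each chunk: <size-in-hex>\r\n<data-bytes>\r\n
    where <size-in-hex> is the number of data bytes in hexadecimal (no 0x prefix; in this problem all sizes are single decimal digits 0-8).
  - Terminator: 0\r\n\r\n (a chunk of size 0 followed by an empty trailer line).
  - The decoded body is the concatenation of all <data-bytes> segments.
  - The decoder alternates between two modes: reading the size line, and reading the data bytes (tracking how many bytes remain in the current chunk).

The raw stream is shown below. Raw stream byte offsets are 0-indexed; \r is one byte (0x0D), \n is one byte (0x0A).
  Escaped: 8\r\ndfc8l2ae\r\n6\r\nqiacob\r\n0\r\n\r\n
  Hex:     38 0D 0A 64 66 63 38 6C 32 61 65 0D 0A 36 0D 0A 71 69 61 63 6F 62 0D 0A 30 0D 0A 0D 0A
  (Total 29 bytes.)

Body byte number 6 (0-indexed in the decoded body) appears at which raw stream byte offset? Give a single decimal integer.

Chunk 1: stream[0..1]='8' size=0x8=8, data at stream[3..11]='dfc8l2ae' -> body[0..8], body so far='dfc8l2ae'
Chunk 2: stream[13..14]='6' size=0x6=6, data at stream[16..22]='qiacob' -> body[8..14], body so far='dfc8l2aeqiacob'
Chunk 3: stream[24..25]='0' size=0 (terminator). Final body='dfc8l2aeqiacob' (14 bytes)
Body byte 6 at stream offset 9

Answer: 9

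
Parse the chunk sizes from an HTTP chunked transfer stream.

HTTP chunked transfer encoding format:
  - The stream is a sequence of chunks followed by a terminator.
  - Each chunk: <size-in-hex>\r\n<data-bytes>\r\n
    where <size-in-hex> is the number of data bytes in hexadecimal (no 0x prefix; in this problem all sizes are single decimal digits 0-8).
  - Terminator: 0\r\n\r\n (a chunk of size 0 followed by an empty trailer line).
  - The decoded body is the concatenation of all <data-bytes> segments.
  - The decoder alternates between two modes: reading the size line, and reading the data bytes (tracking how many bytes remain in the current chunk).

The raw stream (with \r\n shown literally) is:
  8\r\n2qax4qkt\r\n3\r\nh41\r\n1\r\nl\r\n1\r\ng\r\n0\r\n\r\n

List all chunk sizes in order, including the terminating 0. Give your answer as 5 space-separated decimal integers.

Answer: 8 3 1 1 0

Derivation:
Chunk 1: stream[0..1]='8' size=0x8=8, data at stream[3..11]='2qax4qkt' -> body[0..8], body so far='2qax4qkt'
Chunk 2: stream[13..14]='3' size=0x3=3, data at stream[16..19]='h41' -> body[8..11], body so far='2qax4qkth41'
Chunk 3: stream[21..22]='1' size=0x1=1, data at stream[24..25]='l' -> body[11..12], body so far='2qax4qkth41l'
Chunk 4: stream[27..28]='1' size=0x1=1, data at stream[30..31]='g' -> body[12..13], body so far='2qax4qkth41lg'
Chunk 5: stream[33..34]='0' size=0 (terminator). Final body='2qax4qkth41lg' (13 bytes)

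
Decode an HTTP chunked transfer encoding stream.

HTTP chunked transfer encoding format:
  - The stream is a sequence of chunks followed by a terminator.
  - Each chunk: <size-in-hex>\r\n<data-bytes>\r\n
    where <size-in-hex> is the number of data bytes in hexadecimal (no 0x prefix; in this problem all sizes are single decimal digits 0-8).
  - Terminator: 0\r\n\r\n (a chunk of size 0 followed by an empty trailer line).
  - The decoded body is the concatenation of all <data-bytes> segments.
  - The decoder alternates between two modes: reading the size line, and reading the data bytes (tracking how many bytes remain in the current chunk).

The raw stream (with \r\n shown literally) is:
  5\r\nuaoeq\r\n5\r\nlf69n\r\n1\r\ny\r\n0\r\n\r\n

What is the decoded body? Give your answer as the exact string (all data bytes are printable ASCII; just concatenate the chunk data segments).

Answer: uaoeqlf69ny

Derivation:
Chunk 1: stream[0..1]='5' size=0x5=5, data at stream[3..8]='uaoeq' -> body[0..5], body so far='uaoeq'
Chunk 2: stream[10..11]='5' size=0x5=5, data at stream[13..18]='lf69n' -> body[5..10], body so far='uaoeqlf69n'
Chunk 3: stream[20..21]='1' size=0x1=1, data at stream[23..24]='y' -> body[10..11], body so far='uaoeqlf69ny'
Chunk 4: stream[26..27]='0' size=0 (terminator). Final body='uaoeqlf69ny' (11 bytes)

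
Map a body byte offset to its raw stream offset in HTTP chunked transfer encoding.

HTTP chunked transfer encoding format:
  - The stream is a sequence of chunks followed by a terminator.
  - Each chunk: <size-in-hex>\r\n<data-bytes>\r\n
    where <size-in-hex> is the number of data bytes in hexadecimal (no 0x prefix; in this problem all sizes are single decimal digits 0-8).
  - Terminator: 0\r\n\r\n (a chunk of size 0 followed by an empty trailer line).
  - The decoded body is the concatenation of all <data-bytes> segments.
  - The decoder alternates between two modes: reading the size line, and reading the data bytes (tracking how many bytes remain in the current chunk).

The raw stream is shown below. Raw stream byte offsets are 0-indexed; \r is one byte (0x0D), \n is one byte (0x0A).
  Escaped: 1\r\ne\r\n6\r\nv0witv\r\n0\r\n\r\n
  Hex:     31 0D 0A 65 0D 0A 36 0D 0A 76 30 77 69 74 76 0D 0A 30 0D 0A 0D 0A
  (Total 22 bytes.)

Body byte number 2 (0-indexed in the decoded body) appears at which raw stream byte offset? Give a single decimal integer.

Answer: 10

Derivation:
Chunk 1: stream[0..1]='1' size=0x1=1, data at stream[3..4]='e' -> body[0..1], body so far='e'
Chunk 2: stream[6..7]='6' size=0x6=6, data at stream[9..15]='v0witv' -> body[1..7], body so far='ev0witv'
Chunk 3: stream[17..18]='0' size=0 (terminator). Final body='ev0witv' (7 bytes)
Body byte 2 at stream offset 10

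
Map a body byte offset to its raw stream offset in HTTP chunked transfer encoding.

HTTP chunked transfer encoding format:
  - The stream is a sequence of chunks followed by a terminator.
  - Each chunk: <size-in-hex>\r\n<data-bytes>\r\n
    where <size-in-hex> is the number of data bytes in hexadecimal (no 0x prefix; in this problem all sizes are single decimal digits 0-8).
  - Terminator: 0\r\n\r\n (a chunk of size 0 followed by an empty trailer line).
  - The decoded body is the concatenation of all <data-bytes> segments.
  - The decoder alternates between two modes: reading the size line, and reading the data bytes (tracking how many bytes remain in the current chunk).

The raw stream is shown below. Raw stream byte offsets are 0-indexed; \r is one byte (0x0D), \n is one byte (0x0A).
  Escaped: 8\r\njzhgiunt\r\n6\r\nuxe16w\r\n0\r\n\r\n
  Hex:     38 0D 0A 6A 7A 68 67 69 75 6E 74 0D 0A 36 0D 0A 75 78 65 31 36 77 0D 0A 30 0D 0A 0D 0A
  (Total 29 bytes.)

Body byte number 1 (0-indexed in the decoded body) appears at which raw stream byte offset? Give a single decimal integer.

Chunk 1: stream[0..1]='8' size=0x8=8, data at stream[3..11]='jzhgiunt' -> body[0..8], body so far='jzhgiunt'
Chunk 2: stream[13..14]='6' size=0x6=6, data at stream[16..22]='uxe16w' -> body[8..14], body so far='jzhgiuntuxe16w'
Chunk 3: stream[24..25]='0' size=0 (terminator). Final body='jzhgiuntuxe16w' (14 bytes)
Body byte 1 at stream offset 4

Answer: 4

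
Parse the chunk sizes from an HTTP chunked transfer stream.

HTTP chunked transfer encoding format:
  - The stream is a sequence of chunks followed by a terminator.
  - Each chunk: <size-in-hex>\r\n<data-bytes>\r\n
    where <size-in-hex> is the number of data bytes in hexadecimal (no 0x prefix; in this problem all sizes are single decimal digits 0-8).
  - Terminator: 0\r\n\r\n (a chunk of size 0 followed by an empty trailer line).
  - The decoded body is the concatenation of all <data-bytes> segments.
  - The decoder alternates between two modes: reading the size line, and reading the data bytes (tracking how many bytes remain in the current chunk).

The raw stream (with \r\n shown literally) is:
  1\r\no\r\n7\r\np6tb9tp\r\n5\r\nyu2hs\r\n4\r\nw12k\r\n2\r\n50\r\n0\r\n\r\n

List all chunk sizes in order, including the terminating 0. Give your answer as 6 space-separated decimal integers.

Answer: 1 7 5 4 2 0

Derivation:
Chunk 1: stream[0..1]='1' size=0x1=1, data at stream[3..4]='o' -> body[0..1], body so far='o'
Chunk 2: stream[6..7]='7' size=0x7=7, data at stream[9..16]='p6tb9tp' -> body[1..8], body so far='op6tb9tp'
Chunk 3: stream[18..19]='5' size=0x5=5, data at stream[21..26]='yu2hs' -> body[8..13], body so far='op6tb9tpyu2hs'
Chunk 4: stream[28..29]='4' size=0x4=4, data at stream[31..35]='w12k' -> body[13..17], body so far='op6tb9tpyu2hsw12k'
Chunk 5: stream[37..38]='2' size=0x2=2, data at stream[40..42]='50' -> body[17..19], body so far='op6tb9tpyu2hsw12k50'
Chunk 6: stream[44..45]='0' size=0 (terminator). Final body='op6tb9tpyu2hsw12k50' (19 bytes)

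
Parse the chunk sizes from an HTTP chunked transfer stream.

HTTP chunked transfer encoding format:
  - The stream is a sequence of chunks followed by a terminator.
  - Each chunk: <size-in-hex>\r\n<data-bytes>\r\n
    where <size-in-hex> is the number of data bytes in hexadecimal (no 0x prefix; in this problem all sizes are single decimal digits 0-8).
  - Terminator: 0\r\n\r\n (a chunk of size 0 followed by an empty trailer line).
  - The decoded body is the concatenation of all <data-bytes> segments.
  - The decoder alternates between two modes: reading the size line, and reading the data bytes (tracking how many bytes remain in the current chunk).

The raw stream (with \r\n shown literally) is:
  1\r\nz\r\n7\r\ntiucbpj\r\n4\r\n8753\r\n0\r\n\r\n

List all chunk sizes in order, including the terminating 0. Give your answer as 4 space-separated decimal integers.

Chunk 1: stream[0..1]='1' size=0x1=1, data at stream[3..4]='z' -> body[0..1], body so far='z'
Chunk 2: stream[6..7]='7' size=0x7=7, data at stream[9..16]='tiucbpj' -> body[1..8], body so far='ztiucbpj'
Chunk 3: stream[18..19]='4' size=0x4=4, data at stream[21..25]='8753' -> body[8..12], body so far='ztiucbpj8753'
Chunk 4: stream[27..28]='0' size=0 (terminator). Final body='ztiucbpj8753' (12 bytes)

Answer: 1 7 4 0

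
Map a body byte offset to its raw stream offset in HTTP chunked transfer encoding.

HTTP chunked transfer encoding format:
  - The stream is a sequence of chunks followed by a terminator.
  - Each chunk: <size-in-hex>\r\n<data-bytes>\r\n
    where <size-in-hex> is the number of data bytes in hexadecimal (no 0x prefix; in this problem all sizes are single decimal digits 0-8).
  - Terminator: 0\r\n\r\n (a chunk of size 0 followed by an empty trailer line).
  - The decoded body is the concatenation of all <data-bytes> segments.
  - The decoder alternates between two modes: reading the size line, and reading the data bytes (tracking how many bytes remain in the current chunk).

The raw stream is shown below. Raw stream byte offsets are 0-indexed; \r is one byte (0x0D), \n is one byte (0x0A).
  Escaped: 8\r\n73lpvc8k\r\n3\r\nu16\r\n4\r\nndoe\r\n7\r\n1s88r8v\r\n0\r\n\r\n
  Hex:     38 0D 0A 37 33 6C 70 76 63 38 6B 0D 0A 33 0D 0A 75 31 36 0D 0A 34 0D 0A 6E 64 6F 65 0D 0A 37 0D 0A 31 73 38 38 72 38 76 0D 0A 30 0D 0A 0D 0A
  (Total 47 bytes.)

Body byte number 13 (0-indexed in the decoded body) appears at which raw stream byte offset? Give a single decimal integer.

Chunk 1: stream[0..1]='8' size=0x8=8, data at stream[3..11]='73lpvc8k' -> body[0..8], body so far='73lpvc8k'
Chunk 2: stream[13..14]='3' size=0x3=3, data at stream[16..19]='u16' -> body[8..11], body so far='73lpvc8ku16'
Chunk 3: stream[21..22]='4' size=0x4=4, data at stream[24..28]='ndoe' -> body[11..15], body so far='73lpvc8ku16ndoe'
Chunk 4: stream[30..31]='7' size=0x7=7, data at stream[33..40]='1s88r8v' -> body[15..22], body so far='73lpvc8ku16ndoe1s88r8v'
Chunk 5: stream[42..43]='0' size=0 (terminator). Final body='73lpvc8ku16ndoe1s88r8v' (22 bytes)
Body byte 13 at stream offset 26

Answer: 26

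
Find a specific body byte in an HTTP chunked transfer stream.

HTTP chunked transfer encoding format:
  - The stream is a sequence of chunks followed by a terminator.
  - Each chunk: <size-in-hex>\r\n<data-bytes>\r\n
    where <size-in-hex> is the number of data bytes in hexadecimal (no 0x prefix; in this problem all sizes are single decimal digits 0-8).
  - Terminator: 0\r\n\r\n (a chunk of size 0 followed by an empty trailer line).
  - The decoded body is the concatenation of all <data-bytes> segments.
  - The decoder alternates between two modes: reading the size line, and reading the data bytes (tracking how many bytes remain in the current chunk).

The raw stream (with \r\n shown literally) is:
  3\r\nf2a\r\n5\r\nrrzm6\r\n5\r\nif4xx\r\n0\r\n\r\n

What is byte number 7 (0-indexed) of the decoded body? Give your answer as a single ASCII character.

Answer: 6

Derivation:
Chunk 1: stream[0..1]='3' size=0x3=3, data at stream[3..6]='f2a' -> body[0..3], body so far='f2a'
Chunk 2: stream[8..9]='5' size=0x5=5, data at stream[11..16]='rrzm6' -> body[3..8], body so far='f2arrzm6'
Chunk 3: stream[18..19]='5' size=0x5=5, data at stream[21..26]='if4xx' -> body[8..13], body so far='f2arrzm6if4xx'
Chunk 4: stream[28..29]='0' size=0 (terminator). Final body='f2arrzm6if4xx' (13 bytes)
Body byte 7 = '6'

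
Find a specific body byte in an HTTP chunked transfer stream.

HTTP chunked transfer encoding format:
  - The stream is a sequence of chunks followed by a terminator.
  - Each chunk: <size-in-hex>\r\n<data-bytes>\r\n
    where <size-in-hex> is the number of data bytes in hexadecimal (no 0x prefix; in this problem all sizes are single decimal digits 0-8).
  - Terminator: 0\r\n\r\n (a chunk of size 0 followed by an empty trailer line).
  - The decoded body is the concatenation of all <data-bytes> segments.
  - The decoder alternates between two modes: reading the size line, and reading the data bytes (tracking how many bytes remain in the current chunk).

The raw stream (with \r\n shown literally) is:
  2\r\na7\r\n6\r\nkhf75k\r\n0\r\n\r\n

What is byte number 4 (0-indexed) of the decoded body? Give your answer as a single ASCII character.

Chunk 1: stream[0..1]='2' size=0x2=2, data at stream[3..5]='a7' -> body[0..2], body so far='a7'
Chunk 2: stream[7..8]='6' size=0x6=6, data at stream[10..16]='khf75k' -> body[2..8], body so far='a7khf75k'
Chunk 3: stream[18..19]='0' size=0 (terminator). Final body='a7khf75k' (8 bytes)
Body byte 4 = 'f'

Answer: f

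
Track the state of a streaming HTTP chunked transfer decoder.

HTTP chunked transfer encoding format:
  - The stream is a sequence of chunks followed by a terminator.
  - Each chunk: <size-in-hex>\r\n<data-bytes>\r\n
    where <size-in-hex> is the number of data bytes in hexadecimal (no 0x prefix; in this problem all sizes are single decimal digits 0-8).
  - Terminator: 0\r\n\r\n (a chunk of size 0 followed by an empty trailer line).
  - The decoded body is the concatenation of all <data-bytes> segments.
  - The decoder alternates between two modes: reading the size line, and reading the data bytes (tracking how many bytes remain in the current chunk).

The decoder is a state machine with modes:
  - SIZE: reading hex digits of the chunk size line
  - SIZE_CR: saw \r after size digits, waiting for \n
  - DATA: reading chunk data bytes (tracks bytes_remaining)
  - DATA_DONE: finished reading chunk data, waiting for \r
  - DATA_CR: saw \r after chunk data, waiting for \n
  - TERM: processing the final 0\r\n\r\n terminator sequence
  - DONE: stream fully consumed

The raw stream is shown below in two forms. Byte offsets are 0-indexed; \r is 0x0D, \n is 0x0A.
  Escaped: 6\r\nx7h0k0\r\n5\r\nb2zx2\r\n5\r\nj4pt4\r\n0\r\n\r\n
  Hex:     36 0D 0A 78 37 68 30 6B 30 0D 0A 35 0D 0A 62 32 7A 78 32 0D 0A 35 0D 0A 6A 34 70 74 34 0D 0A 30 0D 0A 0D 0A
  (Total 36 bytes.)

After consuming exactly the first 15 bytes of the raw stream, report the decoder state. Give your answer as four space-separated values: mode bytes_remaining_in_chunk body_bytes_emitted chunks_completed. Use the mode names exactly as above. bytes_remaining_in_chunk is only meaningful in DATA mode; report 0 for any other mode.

Byte 0 = '6': mode=SIZE remaining=0 emitted=0 chunks_done=0
Byte 1 = 0x0D: mode=SIZE_CR remaining=0 emitted=0 chunks_done=0
Byte 2 = 0x0A: mode=DATA remaining=6 emitted=0 chunks_done=0
Byte 3 = 'x': mode=DATA remaining=5 emitted=1 chunks_done=0
Byte 4 = '7': mode=DATA remaining=4 emitted=2 chunks_done=0
Byte 5 = 'h': mode=DATA remaining=3 emitted=3 chunks_done=0
Byte 6 = '0': mode=DATA remaining=2 emitted=4 chunks_done=0
Byte 7 = 'k': mode=DATA remaining=1 emitted=5 chunks_done=0
Byte 8 = '0': mode=DATA_DONE remaining=0 emitted=6 chunks_done=0
Byte 9 = 0x0D: mode=DATA_CR remaining=0 emitted=6 chunks_done=0
Byte 10 = 0x0A: mode=SIZE remaining=0 emitted=6 chunks_done=1
Byte 11 = '5': mode=SIZE remaining=0 emitted=6 chunks_done=1
Byte 12 = 0x0D: mode=SIZE_CR remaining=0 emitted=6 chunks_done=1
Byte 13 = 0x0A: mode=DATA remaining=5 emitted=6 chunks_done=1
Byte 14 = 'b': mode=DATA remaining=4 emitted=7 chunks_done=1

Answer: DATA 4 7 1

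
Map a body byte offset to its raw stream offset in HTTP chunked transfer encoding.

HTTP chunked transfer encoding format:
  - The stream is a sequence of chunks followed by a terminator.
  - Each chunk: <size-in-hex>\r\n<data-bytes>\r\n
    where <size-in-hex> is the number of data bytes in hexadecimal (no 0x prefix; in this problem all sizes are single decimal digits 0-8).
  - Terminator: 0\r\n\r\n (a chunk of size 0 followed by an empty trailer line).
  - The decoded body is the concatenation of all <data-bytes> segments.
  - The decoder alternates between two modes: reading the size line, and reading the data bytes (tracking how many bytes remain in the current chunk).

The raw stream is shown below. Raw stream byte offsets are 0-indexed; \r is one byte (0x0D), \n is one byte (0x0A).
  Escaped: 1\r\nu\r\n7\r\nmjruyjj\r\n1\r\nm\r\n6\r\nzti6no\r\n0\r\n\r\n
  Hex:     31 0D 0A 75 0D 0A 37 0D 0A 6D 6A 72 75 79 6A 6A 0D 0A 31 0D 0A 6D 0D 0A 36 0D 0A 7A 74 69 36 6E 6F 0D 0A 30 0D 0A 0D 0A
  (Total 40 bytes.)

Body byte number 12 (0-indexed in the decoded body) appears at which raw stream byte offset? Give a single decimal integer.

Answer: 30

Derivation:
Chunk 1: stream[0..1]='1' size=0x1=1, data at stream[3..4]='u' -> body[0..1], body so far='u'
Chunk 2: stream[6..7]='7' size=0x7=7, data at stream[9..16]='mjruyjj' -> body[1..8], body so far='umjruyjj'
Chunk 3: stream[18..19]='1' size=0x1=1, data at stream[21..22]='m' -> body[8..9], body so far='umjruyjjm'
Chunk 4: stream[24..25]='6' size=0x6=6, data at stream[27..33]='zti6no' -> body[9..15], body so far='umjruyjjmzti6no'
Chunk 5: stream[35..36]='0' size=0 (terminator). Final body='umjruyjjmzti6no' (15 bytes)
Body byte 12 at stream offset 30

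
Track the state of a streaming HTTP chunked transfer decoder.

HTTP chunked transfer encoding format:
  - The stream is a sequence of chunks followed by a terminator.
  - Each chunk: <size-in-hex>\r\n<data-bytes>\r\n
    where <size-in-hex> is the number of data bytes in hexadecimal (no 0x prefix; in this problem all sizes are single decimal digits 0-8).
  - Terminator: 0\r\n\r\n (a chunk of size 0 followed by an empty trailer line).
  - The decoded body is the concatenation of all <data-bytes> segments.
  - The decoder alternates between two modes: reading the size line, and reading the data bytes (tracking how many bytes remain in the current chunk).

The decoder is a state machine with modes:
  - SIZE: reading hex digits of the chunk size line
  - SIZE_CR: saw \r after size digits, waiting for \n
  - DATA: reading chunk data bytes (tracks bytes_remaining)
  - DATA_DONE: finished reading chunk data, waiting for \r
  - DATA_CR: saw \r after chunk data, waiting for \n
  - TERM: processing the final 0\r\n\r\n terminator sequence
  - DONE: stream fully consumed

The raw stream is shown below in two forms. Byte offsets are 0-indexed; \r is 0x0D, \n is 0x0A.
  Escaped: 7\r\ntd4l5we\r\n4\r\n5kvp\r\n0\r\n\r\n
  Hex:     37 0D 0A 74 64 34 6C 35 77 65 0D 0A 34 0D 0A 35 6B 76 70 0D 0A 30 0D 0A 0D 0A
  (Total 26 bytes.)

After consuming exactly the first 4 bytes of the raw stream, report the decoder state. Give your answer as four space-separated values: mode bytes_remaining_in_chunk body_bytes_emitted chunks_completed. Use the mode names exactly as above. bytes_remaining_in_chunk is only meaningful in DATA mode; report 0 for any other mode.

Byte 0 = '7': mode=SIZE remaining=0 emitted=0 chunks_done=0
Byte 1 = 0x0D: mode=SIZE_CR remaining=0 emitted=0 chunks_done=0
Byte 2 = 0x0A: mode=DATA remaining=7 emitted=0 chunks_done=0
Byte 3 = 't': mode=DATA remaining=6 emitted=1 chunks_done=0

Answer: DATA 6 1 0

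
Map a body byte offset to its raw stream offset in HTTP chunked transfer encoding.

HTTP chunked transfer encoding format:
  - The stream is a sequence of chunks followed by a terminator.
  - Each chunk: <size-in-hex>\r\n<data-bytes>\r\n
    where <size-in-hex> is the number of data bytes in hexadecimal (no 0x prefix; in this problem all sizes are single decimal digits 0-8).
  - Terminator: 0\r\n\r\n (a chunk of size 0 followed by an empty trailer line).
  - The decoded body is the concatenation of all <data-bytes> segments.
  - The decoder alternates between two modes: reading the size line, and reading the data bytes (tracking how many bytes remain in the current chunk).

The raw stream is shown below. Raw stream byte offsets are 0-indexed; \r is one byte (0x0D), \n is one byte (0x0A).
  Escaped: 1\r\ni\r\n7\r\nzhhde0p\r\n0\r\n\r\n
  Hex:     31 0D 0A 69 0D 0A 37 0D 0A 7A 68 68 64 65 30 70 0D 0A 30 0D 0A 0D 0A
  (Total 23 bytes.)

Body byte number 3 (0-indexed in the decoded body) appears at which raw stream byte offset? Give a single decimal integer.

Answer: 11

Derivation:
Chunk 1: stream[0..1]='1' size=0x1=1, data at stream[3..4]='i' -> body[0..1], body so far='i'
Chunk 2: stream[6..7]='7' size=0x7=7, data at stream[9..16]='zhhde0p' -> body[1..8], body so far='izhhde0p'
Chunk 3: stream[18..19]='0' size=0 (terminator). Final body='izhhde0p' (8 bytes)
Body byte 3 at stream offset 11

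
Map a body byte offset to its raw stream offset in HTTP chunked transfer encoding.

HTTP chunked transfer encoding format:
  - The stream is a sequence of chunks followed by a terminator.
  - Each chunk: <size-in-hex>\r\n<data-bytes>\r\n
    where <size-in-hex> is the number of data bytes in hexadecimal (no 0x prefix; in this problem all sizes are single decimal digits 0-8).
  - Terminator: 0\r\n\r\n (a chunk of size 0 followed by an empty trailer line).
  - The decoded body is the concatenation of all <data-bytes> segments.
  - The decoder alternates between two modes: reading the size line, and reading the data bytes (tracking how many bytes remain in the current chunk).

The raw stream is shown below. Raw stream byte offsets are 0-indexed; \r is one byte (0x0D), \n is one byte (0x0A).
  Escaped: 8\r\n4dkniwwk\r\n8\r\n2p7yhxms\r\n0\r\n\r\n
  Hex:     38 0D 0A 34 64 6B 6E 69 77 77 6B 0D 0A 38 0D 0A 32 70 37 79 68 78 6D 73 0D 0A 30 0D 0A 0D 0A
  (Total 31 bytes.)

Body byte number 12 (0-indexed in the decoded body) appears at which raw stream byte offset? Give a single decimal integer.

Chunk 1: stream[0..1]='8' size=0x8=8, data at stream[3..11]='4dkniwwk' -> body[0..8], body so far='4dkniwwk'
Chunk 2: stream[13..14]='8' size=0x8=8, data at stream[16..24]='2p7yhxms' -> body[8..16], body so far='4dkniwwk2p7yhxms'
Chunk 3: stream[26..27]='0' size=0 (terminator). Final body='4dkniwwk2p7yhxms' (16 bytes)
Body byte 12 at stream offset 20

Answer: 20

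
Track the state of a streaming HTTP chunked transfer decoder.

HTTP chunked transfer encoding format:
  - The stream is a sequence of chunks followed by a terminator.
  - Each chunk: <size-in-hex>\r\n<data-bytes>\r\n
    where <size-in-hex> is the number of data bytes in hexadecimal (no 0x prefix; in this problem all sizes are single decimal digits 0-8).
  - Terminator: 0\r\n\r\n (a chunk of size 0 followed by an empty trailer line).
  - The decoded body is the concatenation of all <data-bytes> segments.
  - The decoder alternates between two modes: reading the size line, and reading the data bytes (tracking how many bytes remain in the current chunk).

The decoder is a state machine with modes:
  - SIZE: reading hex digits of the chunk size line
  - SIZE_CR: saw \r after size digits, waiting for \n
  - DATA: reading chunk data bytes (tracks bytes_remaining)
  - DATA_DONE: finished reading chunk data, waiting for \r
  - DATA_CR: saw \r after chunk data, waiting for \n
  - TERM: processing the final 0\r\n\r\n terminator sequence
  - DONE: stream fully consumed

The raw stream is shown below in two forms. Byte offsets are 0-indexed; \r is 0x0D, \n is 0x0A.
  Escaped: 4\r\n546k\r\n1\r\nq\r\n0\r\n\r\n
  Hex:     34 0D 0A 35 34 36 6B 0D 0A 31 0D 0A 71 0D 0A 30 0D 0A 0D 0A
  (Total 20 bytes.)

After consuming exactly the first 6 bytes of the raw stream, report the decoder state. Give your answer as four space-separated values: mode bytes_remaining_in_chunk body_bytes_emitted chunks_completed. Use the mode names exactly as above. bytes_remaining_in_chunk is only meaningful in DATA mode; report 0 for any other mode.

Answer: DATA 1 3 0

Derivation:
Byte 0 = '4': mode=SIZE remaining=0 emitted=0 chunks_done=0
Byte 1 = 0x0D: mode=SIZE_CR remaining=0 emitted=0 chunks_done=0
Byte 2 = 0x0A: mode=DATA remaining=4 emitted=0 chunks_done=0
Byte 3 = '5': mode=DATA remaining=3 emitted=1 chunks_done=0
Byte 4 = '4': mode=DATA remaining=2 emitted=2 chunks_done=0
Byte 5 = '6': mode=DATA remaining=1 emitted=3 chunks_done=0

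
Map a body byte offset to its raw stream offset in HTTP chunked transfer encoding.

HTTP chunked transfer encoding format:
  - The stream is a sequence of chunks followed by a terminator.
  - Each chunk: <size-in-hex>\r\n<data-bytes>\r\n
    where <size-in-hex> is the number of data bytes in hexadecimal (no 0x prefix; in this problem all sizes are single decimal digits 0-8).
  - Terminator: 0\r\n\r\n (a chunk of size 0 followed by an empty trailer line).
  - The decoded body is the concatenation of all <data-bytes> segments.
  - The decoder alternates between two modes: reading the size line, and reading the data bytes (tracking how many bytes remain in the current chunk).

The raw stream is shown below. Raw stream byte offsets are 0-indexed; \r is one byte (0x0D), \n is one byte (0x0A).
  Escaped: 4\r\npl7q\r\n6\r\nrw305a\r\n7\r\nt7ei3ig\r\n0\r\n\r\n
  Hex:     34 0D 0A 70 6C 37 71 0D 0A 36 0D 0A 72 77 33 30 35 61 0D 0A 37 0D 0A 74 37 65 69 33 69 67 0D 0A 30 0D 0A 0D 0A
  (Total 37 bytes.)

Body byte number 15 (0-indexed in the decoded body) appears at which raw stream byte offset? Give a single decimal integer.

Answer: 28

Derivation:
Chunk 1: stream[0..1]='4' size=0x4=4, data at stream[3..7]='pl7q' -> body[0..4], body so far='pl7q'
Chunk 2: stream[9..10]='6' size=0x6=6, data at stream[12..18]='rw305a' -> body[4..10], body so far='pl7qrw305a'
Chunk 3: stream[20..21]='7' size=0x7=7, data at stream[23..30]='t7ei3ig' -> body[10..17], body so far='pl7qrw305at7ei3ig'
Chunk 4: stream[32..33]='0' size=0 (terminator). Final body='pl7qrw305at7ei3ig' (17 bytes)
Body byte 15 at stream offset 28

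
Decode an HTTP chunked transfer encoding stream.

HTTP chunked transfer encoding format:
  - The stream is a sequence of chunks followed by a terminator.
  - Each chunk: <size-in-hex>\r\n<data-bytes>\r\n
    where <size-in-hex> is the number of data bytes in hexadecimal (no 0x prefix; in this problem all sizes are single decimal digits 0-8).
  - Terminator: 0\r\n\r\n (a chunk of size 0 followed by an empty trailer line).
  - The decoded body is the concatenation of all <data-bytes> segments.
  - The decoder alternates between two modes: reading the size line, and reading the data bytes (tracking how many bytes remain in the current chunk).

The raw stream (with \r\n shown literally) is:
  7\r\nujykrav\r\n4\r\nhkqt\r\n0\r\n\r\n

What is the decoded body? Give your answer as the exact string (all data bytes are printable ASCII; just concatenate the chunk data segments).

Answer: ujykravhkqt

Derivation:
Chunk 1: stream[0..1]='7' size=0x7=7, data at stream[3..10]='ujykrav' -> body[0..7], body so far='ujykrav'
Chunk 2: stream[12..13]='4' size=0x4=4, data at stream[15..19]='hkqt' -> body[7..11], body so far='ujykravhkqt'
Chunk 3: stream[21..22]='0' size=0 (terminator). Final body='ujykravhkqt' (11 bytes)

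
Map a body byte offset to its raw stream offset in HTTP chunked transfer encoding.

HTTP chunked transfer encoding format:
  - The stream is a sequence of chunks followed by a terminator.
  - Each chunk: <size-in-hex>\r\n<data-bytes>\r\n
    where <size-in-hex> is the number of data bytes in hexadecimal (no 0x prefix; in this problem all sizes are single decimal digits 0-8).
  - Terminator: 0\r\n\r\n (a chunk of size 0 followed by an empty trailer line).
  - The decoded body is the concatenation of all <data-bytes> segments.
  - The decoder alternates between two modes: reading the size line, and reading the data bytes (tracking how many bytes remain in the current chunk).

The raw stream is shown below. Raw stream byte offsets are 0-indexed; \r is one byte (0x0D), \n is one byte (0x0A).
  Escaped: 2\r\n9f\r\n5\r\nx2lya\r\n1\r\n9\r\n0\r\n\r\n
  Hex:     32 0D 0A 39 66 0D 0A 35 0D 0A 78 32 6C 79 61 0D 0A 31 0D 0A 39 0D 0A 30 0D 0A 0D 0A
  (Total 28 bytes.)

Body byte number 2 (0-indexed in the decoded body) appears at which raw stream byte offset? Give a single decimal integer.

Chunk 1: stream[0..1]='2' size=0x2=2, data at stream[3..5]='9f' -> body[0..2], body so far='9f'
Chunk 2: stream[7..8]='5' size=0x5=5, data at stream[10..15]='x2lya' -> body[2..7], body so far='9fx2lya'
Chunk 3: stream[17..18]='1' size=0x1=1, data at stream[20..21]='9' -> body[7..8], body so far='9fx2lya9'
Chunk 4: stream[23..24]='0' size=0 (terminator). Final body='9fx2lya9' (8 bytes)
Body byte 2 at stream offset 10

Answer: 10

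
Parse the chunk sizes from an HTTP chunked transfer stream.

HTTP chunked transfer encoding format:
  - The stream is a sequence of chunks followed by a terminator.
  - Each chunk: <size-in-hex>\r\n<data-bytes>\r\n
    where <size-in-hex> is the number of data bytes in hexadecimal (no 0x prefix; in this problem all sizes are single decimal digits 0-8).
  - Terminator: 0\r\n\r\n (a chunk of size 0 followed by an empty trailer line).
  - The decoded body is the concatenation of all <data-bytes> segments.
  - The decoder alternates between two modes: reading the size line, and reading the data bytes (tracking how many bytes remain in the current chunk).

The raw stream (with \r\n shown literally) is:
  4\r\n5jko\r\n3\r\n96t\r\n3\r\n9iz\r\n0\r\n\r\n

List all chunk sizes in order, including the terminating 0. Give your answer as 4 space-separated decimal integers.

Chunk 1: stream[0..1]='4' size=0x4=4, data at stream[3..7]='5jko' -> body[0..4], body so far='5jko'
Chunk 2: stream[9..10]='3' size=0x3=3, data at stream[12..15]='96t' -> body[4..7], body so far='5jko96t'
Chunk 3: stream[17..18]='3' size=0x3=3, data at stream[20..23]='9iz' -> body[7..10], body so far='5jko96t9iz'
Chunk 4: stream[25..26]='0' size=0 (terminator). Final body='5jko96t9iz' (10 bytes)

Answer: 4 3 3 0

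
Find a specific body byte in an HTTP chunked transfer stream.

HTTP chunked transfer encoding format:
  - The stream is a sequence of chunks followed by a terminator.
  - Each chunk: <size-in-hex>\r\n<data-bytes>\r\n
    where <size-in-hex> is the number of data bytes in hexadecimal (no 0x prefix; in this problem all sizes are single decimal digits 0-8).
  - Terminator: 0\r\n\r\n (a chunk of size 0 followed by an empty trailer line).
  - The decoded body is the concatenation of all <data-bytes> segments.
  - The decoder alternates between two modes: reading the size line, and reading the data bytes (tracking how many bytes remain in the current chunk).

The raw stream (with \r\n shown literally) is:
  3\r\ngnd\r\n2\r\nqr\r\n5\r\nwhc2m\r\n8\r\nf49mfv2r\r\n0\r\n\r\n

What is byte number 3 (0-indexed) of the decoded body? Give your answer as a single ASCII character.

Chunk 1: stream[0..1]='3' size=0x3=3, data at stream[3..6]='gnd' -> body[0..3], body so far='gnd'
Chunk 2: stream[8..9]='2' size=0x2=2, data at stream[11..13]='qr' -> body[3..5], body so far='gndqr'
Chunk 3: stream[15..16]='5' size=0x5=5, data at stream[18..23]='whc2m' -> body[5..10], body so far='gndqrwhc2m'
Chunk 4: stream[25..26]='8' size=0x8=8, data at stream[28..36]='f49mfv2r' -> body[10..18], body so far='gndqrwhc2mf49mfv2r'
Chunk 5: stream[38..39]='0' size=0 (terminator). Final body='gndqrwhc2mf49mfv2r' (18 bytes)
Body byte 3 = 'q'

Answer: q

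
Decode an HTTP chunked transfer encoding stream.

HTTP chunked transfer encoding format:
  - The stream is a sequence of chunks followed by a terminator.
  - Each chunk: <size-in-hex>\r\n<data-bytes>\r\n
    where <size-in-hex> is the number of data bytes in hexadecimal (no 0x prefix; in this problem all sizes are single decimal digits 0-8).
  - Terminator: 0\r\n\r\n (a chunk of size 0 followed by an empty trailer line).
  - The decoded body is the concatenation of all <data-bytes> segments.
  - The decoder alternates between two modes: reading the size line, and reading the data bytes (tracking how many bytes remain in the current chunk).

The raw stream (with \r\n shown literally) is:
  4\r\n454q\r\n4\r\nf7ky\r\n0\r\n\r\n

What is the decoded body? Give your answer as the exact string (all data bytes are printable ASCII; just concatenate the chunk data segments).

Answer: 454qf7ky

Derivation:
Chunk 1: stream[0..1]='4' size=0x4=4, data at stream[3..7]='454q' -> body[0..4], body so far='454q'
Chunk 2: stream[9..10]='4' size=0x4=4, data at stream[12..16]='f7ky' -> body[4..8], body so far='454qf7ky'
Chunk 3: stream[18..19]='0' size=0 (terminator). Final body='454qf7ky' (8 bytes)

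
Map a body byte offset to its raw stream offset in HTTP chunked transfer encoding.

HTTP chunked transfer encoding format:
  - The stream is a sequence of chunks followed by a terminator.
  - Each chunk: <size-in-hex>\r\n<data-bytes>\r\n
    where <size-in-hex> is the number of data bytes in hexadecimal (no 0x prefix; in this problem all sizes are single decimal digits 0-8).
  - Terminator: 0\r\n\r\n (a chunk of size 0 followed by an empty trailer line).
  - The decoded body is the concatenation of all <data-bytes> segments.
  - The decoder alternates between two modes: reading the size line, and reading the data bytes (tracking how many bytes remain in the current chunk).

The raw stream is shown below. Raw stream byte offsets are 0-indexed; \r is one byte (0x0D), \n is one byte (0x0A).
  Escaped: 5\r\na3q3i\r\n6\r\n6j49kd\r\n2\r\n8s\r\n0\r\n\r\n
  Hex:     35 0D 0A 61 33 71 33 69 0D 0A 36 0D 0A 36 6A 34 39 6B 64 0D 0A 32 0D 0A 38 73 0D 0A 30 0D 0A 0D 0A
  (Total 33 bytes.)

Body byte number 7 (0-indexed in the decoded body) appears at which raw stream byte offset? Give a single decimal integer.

Answer: 15

Derivation:
Chunk 1: stream[0..1]='5' size=0x5=5, data at stream[3..8]='a3q3i' -> body[0..5], body so far='a3q3i'
Chunk 2: stream[10..11]='6' size=0x6=6, data at stream[13..19]='6j49kd' -> body[5..11], body so far='a3q3i6j49kd'
Chunk 3: stream[21..22]='2' size=0x2=2, data at stream[24..26]='8s' -> body[11..13], body so far='a3q3i6j49kd8s'
Chunk 4: stream[28..29]='0' size=0 (terminator). Final body='a3q3i6j49kd8s' (13 bytes)
Body byte 7 at stream offset 15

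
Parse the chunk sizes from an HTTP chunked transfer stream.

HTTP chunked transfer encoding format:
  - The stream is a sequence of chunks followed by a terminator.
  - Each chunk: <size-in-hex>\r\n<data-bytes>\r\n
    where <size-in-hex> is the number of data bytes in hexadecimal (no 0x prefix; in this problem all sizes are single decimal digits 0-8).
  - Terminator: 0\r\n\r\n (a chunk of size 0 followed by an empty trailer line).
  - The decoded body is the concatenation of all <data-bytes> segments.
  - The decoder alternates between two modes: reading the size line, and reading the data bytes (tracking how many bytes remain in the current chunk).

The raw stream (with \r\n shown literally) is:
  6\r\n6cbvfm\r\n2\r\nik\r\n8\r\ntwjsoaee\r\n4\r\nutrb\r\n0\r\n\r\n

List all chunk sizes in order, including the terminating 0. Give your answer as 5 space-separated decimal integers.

Chunk 1: stream[0..1]='6' size=0x6=6, data at stream[3..9]='6cbvfm' -> body[0..6], body so far='6cbvfm'
Chunk 2: stream[11..12]='2' size=0x2=2, data at stream[14..16]='ik' -> body[6..8], body so far='6cbvfmik'
Chunk 3: stream[18..19]='8' size=0x8=8, data at stream[21..29]='twjsoaee' -> body[8..16], body so far='6cbvfmiktwjsoaee'
Chunk 4: stream[31..32]='4' size=0x4=4, data at stream[34..38]='utrb' -> body[16..20], body so far='6cbvfmiktwjsoaeeutrb'
Chunk 5: stream[40..41]='0' size=0 (terminator). Final body='6cbvfmiktwjsoaeeutrb' (20 bytes)

Answer: 6 2 8 4 0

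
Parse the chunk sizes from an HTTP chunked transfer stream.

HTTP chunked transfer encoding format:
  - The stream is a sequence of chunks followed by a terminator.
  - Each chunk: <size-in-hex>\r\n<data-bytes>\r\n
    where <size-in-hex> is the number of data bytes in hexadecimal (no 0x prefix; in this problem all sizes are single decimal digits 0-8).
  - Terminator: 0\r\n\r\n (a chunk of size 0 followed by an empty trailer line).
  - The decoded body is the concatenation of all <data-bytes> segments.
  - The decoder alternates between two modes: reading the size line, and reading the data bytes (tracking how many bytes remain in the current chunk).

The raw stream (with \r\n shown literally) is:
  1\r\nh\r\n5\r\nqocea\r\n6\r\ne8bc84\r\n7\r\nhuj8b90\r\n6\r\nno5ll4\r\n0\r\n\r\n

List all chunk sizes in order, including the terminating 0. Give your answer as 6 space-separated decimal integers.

Answer: 1 5 6 7 6 0

Derivation:
Chunk 1: stream[0..1]='1' size=0x1=1, data at stream[3..4]='h' -> body[0..1], body so far='h'
Chunk 2: stream[6..7]='5' size=0x5=5, data at stream[9..14]='qocea' -> body[1..6], body so far='hqocea'
Chunk 3: stream[16..17]='6' size=0x6=6, data at stream[19..25]='e8bc84' -> body[6..12], body so far='hqoceae8bc84'
Chunk 4: stream[27..28]='7' size=0x7=7, data at stream[30..37]='huj8b90' -> body[12..19], body so far='hqoceae8bc84huj8b90'
Chunk 5: stream[39..40]='6' size=0x6=6, data at stream[42..48]='no5ll4' -> body[19..25], body so far='hqoceae8bc84huj8b90no5ll4'
Chunk 6: stream[50..51]='0' size=0 (terminator). Final body='hqoceae8bc84huj8b90no5ll4' (25 bytes)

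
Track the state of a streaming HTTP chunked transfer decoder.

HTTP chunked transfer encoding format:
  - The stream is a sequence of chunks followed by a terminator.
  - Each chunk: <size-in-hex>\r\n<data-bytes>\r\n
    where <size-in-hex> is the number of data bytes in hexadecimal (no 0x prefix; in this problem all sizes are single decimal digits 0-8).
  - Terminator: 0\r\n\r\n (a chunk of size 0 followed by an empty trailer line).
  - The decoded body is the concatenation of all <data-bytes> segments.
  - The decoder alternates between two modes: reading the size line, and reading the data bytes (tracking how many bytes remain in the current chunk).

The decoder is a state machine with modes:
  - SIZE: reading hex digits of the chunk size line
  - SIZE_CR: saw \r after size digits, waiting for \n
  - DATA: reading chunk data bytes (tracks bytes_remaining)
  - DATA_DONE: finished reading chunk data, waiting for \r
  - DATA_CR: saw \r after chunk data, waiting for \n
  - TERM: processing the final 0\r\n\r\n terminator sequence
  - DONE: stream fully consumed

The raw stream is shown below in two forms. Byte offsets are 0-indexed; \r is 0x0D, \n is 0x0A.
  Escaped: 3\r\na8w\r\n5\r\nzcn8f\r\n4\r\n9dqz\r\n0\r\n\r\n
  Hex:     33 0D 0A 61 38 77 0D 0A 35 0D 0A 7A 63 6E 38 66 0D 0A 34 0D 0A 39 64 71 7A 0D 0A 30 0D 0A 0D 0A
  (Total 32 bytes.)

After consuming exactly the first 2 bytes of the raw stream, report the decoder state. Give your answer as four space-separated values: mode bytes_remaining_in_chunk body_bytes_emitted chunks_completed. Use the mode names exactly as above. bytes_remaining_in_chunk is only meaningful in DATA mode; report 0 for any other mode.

Byte 0 = '3': mode=SIZE remaining=0 emitted=0 chunks_done=0
Byte 1 = 0x0D: mode=SIZE_CR remaining=0 emitted=0 chunks_done=0

Answer: SIZE_CR 0 0 0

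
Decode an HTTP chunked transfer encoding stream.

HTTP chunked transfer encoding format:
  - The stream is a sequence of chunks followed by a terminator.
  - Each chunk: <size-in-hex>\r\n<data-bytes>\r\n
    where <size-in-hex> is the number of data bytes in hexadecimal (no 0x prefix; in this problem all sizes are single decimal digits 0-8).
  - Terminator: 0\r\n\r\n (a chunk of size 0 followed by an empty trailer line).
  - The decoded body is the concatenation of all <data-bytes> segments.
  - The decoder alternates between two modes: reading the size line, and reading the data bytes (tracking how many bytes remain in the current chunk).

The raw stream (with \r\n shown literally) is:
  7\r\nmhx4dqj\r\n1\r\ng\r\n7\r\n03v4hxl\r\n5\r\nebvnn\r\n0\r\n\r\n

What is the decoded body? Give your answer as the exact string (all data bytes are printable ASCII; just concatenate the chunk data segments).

Chunk 1: stream[0..1]='7' size=0x7=7, data at stream[3..10]='mhx4dqj' -> body[0..7], body so far='mhx4dqj'
Chunk 2: stream[12..13]='1' size=0x1=1, data at stream[15..16]='g' -> body[7..8], body so far='mhx4dqjg'
Chunk 3: stream[18..19]='7' size=0x7=7, data at stream[21..28]='03v4hxl' -> body[8..15], body so far='mhx4dqjg03v4hxl'
Chunk 4: stream[30..31]='5' size=0x5=5, data at stream[33..38]='ebvnn' -> body[15..20], body so far='mhx4dqjg03v4hxlebvnn'
Chunk 5: stream[40..41]='0' size=0 (terminator). Final body='mhx4dqjg03v4hxlebvnn' (20 bytes)

Answer: mhx4dqjg03v4hxlebvnn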